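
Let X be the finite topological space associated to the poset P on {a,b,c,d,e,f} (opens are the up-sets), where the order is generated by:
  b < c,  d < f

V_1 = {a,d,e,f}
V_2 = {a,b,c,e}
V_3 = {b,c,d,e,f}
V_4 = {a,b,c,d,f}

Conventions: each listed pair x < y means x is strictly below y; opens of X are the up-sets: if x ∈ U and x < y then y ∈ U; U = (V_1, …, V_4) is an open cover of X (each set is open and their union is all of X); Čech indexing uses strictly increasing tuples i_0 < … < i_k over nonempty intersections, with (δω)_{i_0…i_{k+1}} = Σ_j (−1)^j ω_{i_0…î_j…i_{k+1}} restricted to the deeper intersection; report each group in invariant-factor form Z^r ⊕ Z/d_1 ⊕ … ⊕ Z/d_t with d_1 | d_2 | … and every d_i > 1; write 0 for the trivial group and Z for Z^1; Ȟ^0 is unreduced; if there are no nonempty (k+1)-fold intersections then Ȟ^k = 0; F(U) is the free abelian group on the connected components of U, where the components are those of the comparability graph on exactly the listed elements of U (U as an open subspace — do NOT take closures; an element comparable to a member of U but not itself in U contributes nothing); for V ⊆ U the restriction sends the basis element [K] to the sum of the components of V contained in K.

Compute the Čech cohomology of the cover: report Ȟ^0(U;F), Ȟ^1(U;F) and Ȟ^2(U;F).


Ȟ^0(U;F) ≅ Z^4,  Ȟ^1(U;F) ≅ 0,  Ȟ^2(U;F) ≅ 0

nonempty intersections:
  V12={a,e} V13={d,e,f} V14={a,d,f} V23={b,c,e} V24={a,b,c} V34={b,c,d,f}
  V123={e} V124={a} V134={d,f} V234={b,c}
components per intersection:
  V1: {a} {d,f} {e}
  V2: {a} {b,c} {e}
  V3: {b,c} {d,f} {e}
  V4: {a} {b,c} {d,f}
  V12: {a} {e}
  V13: {d,f} {e}
  V14: {a} {d,f}
  V23: {b,c} {e}
  V24: {a} {b,c}
  V34: {b,c} {d,f}
  V123: {e}
  V124: {a}
  V134: {d,f}
  V234: {b,c}
C dims 12,12,4; δ0: rk 8, SNF 1^8; δ1: rk 4, SNF 1^4
Ȟ^0: (12−8)−0=4 ⇒ Z^4
Ȟ^1: (12−4)−8=0 ⇒ 0
Ȟ^2: (4−0)−4=0 ⇒ 0


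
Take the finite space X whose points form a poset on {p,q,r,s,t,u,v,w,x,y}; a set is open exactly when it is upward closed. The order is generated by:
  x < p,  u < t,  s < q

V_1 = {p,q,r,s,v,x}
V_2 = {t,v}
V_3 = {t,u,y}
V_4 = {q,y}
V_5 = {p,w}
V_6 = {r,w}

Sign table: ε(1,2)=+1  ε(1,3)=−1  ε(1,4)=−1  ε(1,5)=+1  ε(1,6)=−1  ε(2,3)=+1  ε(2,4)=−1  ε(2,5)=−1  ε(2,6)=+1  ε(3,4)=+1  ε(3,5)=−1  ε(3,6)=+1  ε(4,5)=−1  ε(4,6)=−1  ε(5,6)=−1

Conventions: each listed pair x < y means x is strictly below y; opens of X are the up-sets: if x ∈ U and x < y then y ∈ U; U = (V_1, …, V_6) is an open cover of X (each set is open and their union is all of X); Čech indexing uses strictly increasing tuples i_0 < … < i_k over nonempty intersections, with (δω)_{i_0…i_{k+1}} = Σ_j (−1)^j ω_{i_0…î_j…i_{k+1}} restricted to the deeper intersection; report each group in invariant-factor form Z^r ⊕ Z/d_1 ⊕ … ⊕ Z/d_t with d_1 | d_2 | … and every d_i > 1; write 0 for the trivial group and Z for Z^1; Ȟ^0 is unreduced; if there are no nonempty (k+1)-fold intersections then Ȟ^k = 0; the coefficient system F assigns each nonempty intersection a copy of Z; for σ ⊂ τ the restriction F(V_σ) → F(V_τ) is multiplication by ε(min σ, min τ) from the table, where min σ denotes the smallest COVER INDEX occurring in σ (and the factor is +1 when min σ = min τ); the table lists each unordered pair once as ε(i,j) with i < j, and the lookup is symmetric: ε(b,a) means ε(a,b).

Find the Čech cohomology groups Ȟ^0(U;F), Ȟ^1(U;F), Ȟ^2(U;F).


Ȟ^0 = 0, Ȟ^1 = Z ⊕ Z/2, Ȟ^2 = 0

nonempty intersections:
  V12={v} V14={q} V15={p} V16={r} V23={t} V34={y} V56={w}
C dims 6,7; δ0: rk 6, SNF 1^5·2
Ȟ^0: (6−6)−0=0 ⇒ 0
Ȟ^1: (7−0)−6=1 plus torsion [2] ⇒ Z ⊕ Z/2
Ȟ^2: (0−0)−0=0 ⇒ 0


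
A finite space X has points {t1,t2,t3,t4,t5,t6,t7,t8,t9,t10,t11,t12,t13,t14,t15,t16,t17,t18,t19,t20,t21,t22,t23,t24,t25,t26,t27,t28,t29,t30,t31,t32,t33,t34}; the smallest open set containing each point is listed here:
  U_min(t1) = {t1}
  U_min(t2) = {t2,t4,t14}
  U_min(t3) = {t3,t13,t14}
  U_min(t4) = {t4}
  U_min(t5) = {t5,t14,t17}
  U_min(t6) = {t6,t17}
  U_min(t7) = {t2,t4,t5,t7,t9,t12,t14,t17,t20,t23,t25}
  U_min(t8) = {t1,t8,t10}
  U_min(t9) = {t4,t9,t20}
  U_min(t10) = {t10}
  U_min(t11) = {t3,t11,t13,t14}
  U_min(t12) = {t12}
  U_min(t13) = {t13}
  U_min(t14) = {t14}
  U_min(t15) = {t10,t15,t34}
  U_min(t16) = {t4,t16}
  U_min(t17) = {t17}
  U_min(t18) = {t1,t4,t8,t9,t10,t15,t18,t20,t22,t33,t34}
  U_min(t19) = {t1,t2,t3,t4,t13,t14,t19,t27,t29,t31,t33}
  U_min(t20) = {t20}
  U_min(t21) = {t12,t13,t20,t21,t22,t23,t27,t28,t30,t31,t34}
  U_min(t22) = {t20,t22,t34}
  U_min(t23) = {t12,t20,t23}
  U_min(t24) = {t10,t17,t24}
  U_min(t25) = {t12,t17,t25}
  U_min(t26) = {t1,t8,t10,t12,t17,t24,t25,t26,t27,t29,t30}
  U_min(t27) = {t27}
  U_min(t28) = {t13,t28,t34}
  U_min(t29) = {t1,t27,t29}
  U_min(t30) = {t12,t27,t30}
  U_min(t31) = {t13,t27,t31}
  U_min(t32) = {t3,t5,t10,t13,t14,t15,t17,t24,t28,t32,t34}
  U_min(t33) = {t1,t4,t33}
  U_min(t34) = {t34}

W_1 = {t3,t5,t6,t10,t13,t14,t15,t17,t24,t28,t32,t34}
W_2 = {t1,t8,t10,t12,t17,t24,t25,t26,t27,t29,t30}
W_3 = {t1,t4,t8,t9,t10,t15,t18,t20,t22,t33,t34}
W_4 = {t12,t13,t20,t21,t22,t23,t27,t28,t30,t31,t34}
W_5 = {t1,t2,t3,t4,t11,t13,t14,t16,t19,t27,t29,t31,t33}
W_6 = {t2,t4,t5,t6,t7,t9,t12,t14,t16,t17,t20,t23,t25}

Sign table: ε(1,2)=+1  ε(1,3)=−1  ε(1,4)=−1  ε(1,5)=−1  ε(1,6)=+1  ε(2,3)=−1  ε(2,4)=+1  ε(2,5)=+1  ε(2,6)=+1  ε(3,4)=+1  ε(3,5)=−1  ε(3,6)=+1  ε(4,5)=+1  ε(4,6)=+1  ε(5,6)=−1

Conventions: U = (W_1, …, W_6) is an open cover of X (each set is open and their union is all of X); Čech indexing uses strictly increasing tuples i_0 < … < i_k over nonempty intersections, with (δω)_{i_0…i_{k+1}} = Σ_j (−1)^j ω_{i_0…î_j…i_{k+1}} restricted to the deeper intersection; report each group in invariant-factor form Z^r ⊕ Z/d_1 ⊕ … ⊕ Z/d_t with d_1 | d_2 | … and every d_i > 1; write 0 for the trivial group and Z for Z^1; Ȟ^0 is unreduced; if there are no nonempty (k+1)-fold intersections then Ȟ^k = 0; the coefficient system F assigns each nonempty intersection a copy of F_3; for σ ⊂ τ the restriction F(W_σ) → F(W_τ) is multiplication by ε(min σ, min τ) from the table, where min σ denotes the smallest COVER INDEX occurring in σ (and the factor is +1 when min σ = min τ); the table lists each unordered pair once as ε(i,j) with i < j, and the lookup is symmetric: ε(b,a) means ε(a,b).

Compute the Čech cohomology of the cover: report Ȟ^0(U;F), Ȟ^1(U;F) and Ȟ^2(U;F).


Ȟ^0 = 0,  Ȟ^1 = 0,  Ȟ^2 = Z/3

intersection data:
  W12={t10,t17,t24} W13={t10,t15,t34} W14={t13,t28,t34} W15={t3,t13,t14} W16={t5,t6,t14,t17} W23={t1,t8,t10} W24={t12,t27,t30} W25={t1,t27,t29} W26={t12,t17,t25} W34={t20,t22,t34} W35={t1,t4,t33} W36={t4,t9,t20} W45={t13,t27,t31} W46={t12,t20,t23} W56={t2,t4,t14,t16}
  W123={t10} W126={t17} W134={t34} W145={t13} W156={t14} W235={t1} W245={t27} W246={t12} W346={t20} W356={t4}
C dims 6,15,10; δ0: rk_F3 6; δ1: rk_F3 9
Ȟ^0 = (6 − 6) − 0 = 0, so Ȟ^0 ≅ 0
Ȟ^1 = (15 − 9) − 6 = 0, so Ȟ^1 ≅ 0
Ȟ^2 = (10 − 0) − 9 = 1, so Ȟ^2 ≅ Z/3


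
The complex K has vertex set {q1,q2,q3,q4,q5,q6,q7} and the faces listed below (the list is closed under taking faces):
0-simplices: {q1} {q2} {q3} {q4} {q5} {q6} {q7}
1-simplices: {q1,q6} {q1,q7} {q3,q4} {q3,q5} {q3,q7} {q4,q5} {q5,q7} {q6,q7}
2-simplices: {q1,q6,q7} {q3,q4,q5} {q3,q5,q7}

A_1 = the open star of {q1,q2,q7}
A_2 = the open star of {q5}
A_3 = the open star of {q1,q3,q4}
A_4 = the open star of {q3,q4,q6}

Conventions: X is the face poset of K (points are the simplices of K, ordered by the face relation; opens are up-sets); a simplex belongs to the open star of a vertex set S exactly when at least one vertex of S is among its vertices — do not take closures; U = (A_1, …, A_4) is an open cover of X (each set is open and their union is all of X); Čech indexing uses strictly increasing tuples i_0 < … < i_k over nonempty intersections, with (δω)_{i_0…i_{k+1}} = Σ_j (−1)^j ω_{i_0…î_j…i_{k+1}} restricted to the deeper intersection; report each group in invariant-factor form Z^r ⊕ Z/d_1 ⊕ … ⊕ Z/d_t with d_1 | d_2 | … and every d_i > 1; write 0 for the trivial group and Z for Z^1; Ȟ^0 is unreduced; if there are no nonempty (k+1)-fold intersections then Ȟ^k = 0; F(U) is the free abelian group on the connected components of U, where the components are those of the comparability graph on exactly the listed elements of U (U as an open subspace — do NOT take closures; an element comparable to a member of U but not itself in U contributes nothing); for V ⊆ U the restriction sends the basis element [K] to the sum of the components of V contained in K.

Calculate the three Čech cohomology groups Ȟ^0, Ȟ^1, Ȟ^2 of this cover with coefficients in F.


cover nerve:
  A1={{q1},{q2},{q7},{q1,q6},{q1,q7},{q3,q7},{q5,q7},{q6,q7},{q1,q6,q7},{q3,q5,q7}} A2={{q5},{q3,q5},{q4,q5},{q5,q7},{q3,q4,q5},{q3,q5,q7}} A3={{q1},{q3},{q4},{q1,q6},{q1,q7},{q3,q4},{q3,q5},{q3,q7},{q4,q5},{q1,q6,q7},{q3,q4,q5},{q3,q5,q7}} A4={{q3},{q4},{q6},{q1,q6},{q3,q4},{q3,q5},{q3,q7},{q4,q5},{q6,q7},{q1,q6,q7},{q3,q4,q5},{q3,q5,q7}}
  A12={{q5,q7},{q3,q5,q7}} A13={{q1},{q1,q6},{q1,q7},{q3,q7},{q1,q6,q7},{q3,q5,q7}} A14={{q1,q6},{q3,q7},{q6,q7},{q1,q6,q7},{q3,q5,q7}} A23={{q3,q5},{q4,q5},{q3,q4,q5},{q3,q5,q7}} A24={{q3,q5},{q4,q5},{q3,q4,q5},{q3,q5,q7}} A34={{q3},{q4},{q1,q6},{q3,q4},{q3,q5},{q3,q7},{q4,q5},{q1,q6,q7},{q3,q4,q5},{q3,q5,q7}}
  A123={{q3,q5,q7}} A124={{q3,q5,q7}} A134={{q1,q6},{q3,q7},{q1,q6,q7},{q3,q5,q7}} A234={{q3,q5},{q4,q5},{q3,q4,q5},{q3,q5,q7}}
  A1234={{q3,q5,q7}}
components per intersection:
  A1: {{q1},{q7},{q1,q6},{q1,q7},{q3,q7},{q5,q7},{q6,q7},{q1,q6,q7},{q3,q5,q7}} {{q2}}
  A2: {{q5},{q3,q5},{q4,q5},{q5,q7},{q3,q4,q5},{q3,q5,q7}}
  A3: {{q1},{q1,q6},{q1,q7},{q1,q6,q7}} {{q3},{q4},{q3,q4},{q3,q5},{q3,q7},{q4,q5},{q3,q4,q5},{q3,q5,q7}}
  A4: {{q3},{q4},{q3,q4},{q3,q5},{q3,q7},{q4,q5},{q3,q4,q5},{q3,q5,q7}} {{q6},{q1,q6},{q6,q7},{q1,q6,q7}}
  A12: {{q5,q7},{q3,q5,q7}}
  A13: {{q1},{q1,q6},{q1,q7},{q1,q6,q7}} {{q3,q7},{q3,q5,q7}}
  A14: {{q1,q6},{q6,q7},{q1,q6,q7}} {{q3,q7},{q3,q5,q7}}
  A23: {{q3,q5},{q4,q5},{q3,q4,q5},{q3,q5,q7}}
  A24: {{q3,q5},{q4,q5},{q3,q4,q5},{q3,q5,q7}}
  A34: {{q3},{q4},{q3,q4},{q3,q5},{q3,q7},{q4,q5},{q3,q4,q5},{q3,q5,q7}} {{q1,q6},{q1,q6,q7}}
  A123: {{q3,q5,q7}}
  A124: {{q3,q5,q7}}
  A134: {{q1,q6},{q1,q6,q7}} {{q3,q7},{q3,q5,q7}}
  A234: {{q3,q5},{q4,q5},{q3,q4,q5},{q3,q5,q7}}
  A1234: {{q3,q5,q7}}
C dims 7,9,5,1; δ0: rk 5, SNF 1^5; δ1: rk 4, SNF 1^4; δ2: rk 1, SNF 1^1
Ȟ^0: (7−5)−0=2 ⇒ Z^2
Ȟ^1: (9−4)−5=0 ⇒ 0
Ȟ^2: (5−1)−4=0 ⇒ 0

Ȟ^0 = Z^2; Ȟ^1 = 0; Ȟ^2 = 0


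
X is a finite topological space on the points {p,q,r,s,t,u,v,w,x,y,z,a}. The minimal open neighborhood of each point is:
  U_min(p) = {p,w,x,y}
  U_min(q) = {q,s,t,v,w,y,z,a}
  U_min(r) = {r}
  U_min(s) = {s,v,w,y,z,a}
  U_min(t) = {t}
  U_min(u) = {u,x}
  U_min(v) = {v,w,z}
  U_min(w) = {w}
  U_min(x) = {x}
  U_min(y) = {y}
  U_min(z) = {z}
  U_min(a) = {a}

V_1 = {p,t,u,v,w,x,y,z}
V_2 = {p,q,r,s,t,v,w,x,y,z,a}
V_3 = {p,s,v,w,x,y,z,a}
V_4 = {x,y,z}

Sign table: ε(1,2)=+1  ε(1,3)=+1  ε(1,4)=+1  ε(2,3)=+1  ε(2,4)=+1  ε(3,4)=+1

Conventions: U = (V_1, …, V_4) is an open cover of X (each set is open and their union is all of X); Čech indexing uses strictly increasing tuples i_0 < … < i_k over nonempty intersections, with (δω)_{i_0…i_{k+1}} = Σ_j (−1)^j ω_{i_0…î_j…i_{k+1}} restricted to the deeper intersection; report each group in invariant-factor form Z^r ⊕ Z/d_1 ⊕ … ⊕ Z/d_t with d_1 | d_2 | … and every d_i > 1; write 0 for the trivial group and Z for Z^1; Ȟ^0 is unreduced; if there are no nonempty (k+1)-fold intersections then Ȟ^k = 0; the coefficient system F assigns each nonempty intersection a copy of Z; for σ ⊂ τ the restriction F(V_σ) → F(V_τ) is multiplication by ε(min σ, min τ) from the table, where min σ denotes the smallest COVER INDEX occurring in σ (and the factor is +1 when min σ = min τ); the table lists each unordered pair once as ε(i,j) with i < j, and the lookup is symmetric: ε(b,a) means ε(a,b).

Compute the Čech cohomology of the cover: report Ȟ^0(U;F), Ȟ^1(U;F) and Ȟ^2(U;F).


Ȟ^0 = Z, Ȟ^1 = 0 and Ȟ^2 = 0

cover nerve:
  V12={p,t,v,w,x,y,z} V13={p,v,w,x,y,z} V14={x,y,z} V23={p,s,v,w,x,y,z,a} V24={x,y,z} V34={x,y,z}
  V123={p,v,w,x,y,z} V124={x,y,z} V134={x,y,z} V234={x,y,z}
  V1234={x,y,z}
C dims 4,6,4,1; δ0: rk 3, SNF 1^3; δ1: rk 3, SNF 1^3; δ2: rk 1, SNF 1^1
Ȟ^0: (4−3)−0=1 ⇒ Z
Ȟ^1: (6−3)−3=0 ⇒ 0
Ȟ^2: (4−1)−3=0 ⇒ 0


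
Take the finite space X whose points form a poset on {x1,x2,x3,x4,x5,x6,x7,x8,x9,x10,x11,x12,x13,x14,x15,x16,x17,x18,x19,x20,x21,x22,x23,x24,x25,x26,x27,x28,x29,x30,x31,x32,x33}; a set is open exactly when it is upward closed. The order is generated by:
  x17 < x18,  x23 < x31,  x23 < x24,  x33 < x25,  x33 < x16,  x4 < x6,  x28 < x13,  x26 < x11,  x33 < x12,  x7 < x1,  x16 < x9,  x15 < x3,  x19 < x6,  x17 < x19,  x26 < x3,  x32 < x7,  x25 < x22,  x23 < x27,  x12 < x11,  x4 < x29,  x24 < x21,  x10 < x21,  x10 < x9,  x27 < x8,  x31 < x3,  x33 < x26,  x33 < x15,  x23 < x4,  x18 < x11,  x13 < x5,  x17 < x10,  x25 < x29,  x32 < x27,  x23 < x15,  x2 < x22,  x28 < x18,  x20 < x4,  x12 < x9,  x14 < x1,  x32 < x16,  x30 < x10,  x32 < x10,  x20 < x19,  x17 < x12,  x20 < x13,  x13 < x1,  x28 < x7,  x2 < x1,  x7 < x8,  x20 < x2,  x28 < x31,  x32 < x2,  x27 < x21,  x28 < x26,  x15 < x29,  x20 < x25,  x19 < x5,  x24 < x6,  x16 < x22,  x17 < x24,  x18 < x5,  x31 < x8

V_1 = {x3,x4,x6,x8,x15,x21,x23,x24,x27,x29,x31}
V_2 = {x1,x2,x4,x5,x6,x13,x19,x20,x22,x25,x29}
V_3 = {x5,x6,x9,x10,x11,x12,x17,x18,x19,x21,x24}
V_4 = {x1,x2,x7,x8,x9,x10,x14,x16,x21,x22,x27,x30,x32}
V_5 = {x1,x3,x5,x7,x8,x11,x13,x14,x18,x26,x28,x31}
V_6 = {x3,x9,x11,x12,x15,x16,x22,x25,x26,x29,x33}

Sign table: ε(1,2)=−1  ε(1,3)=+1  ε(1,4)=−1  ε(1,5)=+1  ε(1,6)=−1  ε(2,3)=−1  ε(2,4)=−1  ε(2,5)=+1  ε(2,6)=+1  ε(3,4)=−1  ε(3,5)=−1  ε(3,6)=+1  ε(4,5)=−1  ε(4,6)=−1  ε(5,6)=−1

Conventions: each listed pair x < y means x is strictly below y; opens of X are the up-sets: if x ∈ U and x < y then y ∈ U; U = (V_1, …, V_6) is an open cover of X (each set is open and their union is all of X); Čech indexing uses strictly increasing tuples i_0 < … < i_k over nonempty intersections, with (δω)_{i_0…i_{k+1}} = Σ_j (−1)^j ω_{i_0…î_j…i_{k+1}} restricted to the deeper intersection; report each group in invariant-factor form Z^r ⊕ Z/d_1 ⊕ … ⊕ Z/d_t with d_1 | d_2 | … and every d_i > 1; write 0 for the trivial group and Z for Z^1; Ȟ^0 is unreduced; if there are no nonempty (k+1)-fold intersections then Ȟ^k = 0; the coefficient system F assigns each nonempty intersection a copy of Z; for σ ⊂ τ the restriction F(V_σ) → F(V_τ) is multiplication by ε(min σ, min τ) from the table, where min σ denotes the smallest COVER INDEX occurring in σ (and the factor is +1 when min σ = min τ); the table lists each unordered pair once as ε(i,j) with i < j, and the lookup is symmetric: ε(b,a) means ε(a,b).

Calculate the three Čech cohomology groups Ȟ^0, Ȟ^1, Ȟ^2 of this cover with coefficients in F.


Ȟ^0 ≅ 0,  Ȟ^1 ≅ Z/2,  Ȟ^2 ≅ Z

nerve of the cover:
  V12={x4,x6,x29} V13={x6,x21,x24} V14={x8,x21,x27} V15={x3,x8,x31} V16={x3,x15,x29} V23={x5,x6,x19} V24={x1,x2,x22} V25={x1,x5,x13} V26={x22,x25,x29} V34={x9,x10,x21} V35={x5,x11,x18} V36={x9,x11,x12} V45={x1,x7,x8,x14} V46={x9,x16,x22} V56={x3,x11,x26}
  V123={x6} V126={x29} V134={x21} V145={x8} V156={x3} V235={x5} V245={x1} V246={x22} V346={x9} V356={x11}
C dims 6,15,10; δ0: rk 6, SNF 1^5·2; δ1: rk 9, SNF 1^9
Ȟ^0 = (6 − 6) − 0 = 0, so Ȟ^0 ≅ 0
Ȟ^1 = (15 − 9) − 6 = 0 plus torsion [2], so Ȟ^1 ≅ Z/2
Ȟ^2 = (10 − 0) − 9 = 1, so Ȟ^2 ≅ Z


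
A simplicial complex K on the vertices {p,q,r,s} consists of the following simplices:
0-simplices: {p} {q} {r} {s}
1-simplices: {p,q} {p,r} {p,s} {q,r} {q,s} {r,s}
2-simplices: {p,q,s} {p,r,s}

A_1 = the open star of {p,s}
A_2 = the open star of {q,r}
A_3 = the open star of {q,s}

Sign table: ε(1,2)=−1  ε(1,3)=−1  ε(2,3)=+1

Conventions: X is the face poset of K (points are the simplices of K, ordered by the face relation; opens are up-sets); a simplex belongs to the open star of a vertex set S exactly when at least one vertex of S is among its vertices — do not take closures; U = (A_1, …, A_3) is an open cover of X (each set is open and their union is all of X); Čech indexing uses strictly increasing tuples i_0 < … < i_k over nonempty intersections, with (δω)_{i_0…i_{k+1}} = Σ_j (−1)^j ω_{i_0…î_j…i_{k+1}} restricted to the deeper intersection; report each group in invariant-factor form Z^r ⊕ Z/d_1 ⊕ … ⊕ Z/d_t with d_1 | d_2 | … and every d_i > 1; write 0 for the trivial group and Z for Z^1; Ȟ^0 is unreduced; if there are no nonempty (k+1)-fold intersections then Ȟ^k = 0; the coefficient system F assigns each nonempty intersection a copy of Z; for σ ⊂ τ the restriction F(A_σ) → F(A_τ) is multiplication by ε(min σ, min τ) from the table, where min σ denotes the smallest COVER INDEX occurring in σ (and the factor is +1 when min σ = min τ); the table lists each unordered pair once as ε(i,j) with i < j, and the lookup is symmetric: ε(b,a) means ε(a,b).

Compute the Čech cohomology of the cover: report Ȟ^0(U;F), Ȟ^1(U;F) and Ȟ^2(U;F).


Ȟ^0 ≅ Z; Ȟ^1 ≅ 0; Ȟ^2 ≅ 0

nonempty intersections:
  A1={{p},{s},{p,q},{p,r},{p,s},{q,s},{r,s},{p,q,s},{p,r,s}} A2={{q},{r},{p,q},{p,r},{q,r},{q,s},{r,s},{p,q,s},{p,r,s}} A3={{q},{s},{p,q},{p,s},{q,r},{q,s},{r,s},{p,q,s},{p,r,s}}
  A12={{p,q},{p,r},{q,s},{r,s},{p,q,s},{p,r,s}} A13={{s},{p,q},{p,s},{q,s},{r,s},{p,q,s},{p,r,s}} A23={{q},{p,q},{q,r},{q,s},{r,s},{p,q,s},{p,r,s}}
  A123={{p,q},{q,s},{r,s},{p,q,s},{p,r,s}}
C dims 3,3,1; δ0: rk 2, SNF 1^2; δ1: rk 1, SNF 1^1
Ȟ^0: (3−2)−0=1 ⇒ Z
Ȟ^1: (3−1)−2=0 ⇒ 0
Ȟ^2: (1−0)−1=0 ⇒ 0


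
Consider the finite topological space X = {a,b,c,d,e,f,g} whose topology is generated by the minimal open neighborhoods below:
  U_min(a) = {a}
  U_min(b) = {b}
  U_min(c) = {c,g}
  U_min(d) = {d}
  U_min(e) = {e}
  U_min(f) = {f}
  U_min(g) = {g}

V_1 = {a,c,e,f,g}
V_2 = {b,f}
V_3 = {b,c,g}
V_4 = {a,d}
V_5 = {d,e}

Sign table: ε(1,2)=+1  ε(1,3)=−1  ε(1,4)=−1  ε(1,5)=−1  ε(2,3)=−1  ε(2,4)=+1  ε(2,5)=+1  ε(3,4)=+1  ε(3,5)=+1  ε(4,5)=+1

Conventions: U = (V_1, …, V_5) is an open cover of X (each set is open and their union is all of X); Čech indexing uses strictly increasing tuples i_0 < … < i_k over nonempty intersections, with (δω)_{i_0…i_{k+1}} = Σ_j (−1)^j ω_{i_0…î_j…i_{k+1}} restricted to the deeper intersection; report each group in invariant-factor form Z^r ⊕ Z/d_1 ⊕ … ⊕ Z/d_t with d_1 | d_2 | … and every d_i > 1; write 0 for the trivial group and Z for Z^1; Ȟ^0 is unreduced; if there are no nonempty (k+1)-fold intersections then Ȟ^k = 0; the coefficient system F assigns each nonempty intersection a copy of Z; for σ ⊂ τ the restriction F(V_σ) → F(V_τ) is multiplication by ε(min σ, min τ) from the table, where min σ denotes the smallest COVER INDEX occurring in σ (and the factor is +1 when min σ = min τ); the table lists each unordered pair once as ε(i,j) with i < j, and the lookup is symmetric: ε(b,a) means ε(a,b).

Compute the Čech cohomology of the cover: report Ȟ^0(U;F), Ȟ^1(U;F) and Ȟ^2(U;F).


Ȟ^0(U;F) ≅ Z,  Ȟ^1(U;F) ≅ Z^2,  Ȟ^2(U;F) ≅ 0

intersection data:
  V12={f} V13={c,g} V14={a} V15={e} V23={b} V45={d}
C dims 5,6; δ0: rk 4, SNF 1^4
Ȟ^0 = (5 − 4) − 0 = 1, so Ȟ^0 ≅ Z
Ȟ^1 = (6 − 0) − 4 = 2, so Ȟ^1 ≅ Z^2
Ȟ^2 = (0 − 0) − 0 = 0, so Ȟ^2 ≅ 0


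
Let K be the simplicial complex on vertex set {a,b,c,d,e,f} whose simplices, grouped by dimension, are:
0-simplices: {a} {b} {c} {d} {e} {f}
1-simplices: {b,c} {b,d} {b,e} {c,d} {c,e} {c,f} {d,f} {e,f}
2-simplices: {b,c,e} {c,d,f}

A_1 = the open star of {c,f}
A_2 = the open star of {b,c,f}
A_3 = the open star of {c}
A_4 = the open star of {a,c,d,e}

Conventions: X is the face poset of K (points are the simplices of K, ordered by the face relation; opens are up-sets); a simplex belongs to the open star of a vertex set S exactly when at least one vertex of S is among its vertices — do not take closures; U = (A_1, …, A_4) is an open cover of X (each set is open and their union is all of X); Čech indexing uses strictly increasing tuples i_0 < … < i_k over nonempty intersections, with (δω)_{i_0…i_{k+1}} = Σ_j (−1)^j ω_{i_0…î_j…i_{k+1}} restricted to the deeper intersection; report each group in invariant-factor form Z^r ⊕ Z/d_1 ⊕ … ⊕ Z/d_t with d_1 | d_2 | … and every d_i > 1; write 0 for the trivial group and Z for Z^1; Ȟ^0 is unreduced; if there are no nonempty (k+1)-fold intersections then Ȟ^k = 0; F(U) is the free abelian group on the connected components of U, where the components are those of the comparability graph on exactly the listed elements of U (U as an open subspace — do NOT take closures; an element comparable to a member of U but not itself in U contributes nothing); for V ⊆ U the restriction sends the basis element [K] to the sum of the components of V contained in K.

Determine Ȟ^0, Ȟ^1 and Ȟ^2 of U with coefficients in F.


nonempty intersections:
  A1={{c},{f},{b,c},{c,d},{c,e},{c,f},{d,f},{e,f},{b,c,e},{c,d,f}} A2={{b},{c},{f},{b,c},{b,d},{b,e},{c,d},{c,e},{c,f},{d,f},{e,f},{b,c,e},{c,d,f}} A3={{c},{b,c},{c,d},{c,e},{c,f},{b,c,e},{c,d,f}} A4={{a},{c},{d},{e},{b,c},{b,d},{b,e},{c,d},{c,e},{c,f},{d,f},{e,f},{b,c,e},{c,d,f}}
  A12={{c},{f},{b,c},{c,d},{c,e},{c,f},{d,f},{e,f},{b,c,e},{c,d,f}} A13={{c},{b,c},{c,d},{c,e},{c,f},{b,c,e},{c,d,f}} A14={{c},{b,c},{c,d},{c,e},{c,f},{d,f},{e,f},{b,c,e},{c,d,f}} A23={{c},{b,c},{c,d},{c,e},{c,f},{b,c,e},{c,d,f}} A24={{c},{b,c},{b,d},{b,e},{c,d},{c,e},{c,f},{d,f},{e,f},{b,c,e},{c,d,f}} A34={{c},{b,c},{c,d},{c,e},{c,f},{b,c,e},{c,d,f}}
  A123={{c},{b,c},{c,d},{c,e},{c,f},{b,c,e},{c,d,f}} A124={{c},{b,c},{c,d},{c,e},{c,f},{d,f},{e,f},{b,c,e},{c,d,f}} A134={{c},{b,c},{c,d},{c,e},{c,f},{b,c,e},{c,d,f}} A234={{c},{b,c},{c,d},{c,e},{c,f},{b,c,e},{c,d,f}}
  A1234={{c},{b,c},{c,d},{c,e},{c,f},{b,c,e},{c,d,f}}
components per intersection:
  A1: {{c},{f},{b,c},{c,d},{c,e},{c,f},{d,f},{e,f},{b,c,e},{c,d,f}}
  A2: {{b},{c},{f},{b,c},{b,d},{b,e},{c,d},{c,e},{c,f},{d,f},{e,f},{b,c,e},{c,d,f}}
  A3: {{c},{b,c},{c,d},{c,e},{c,f},{b,c,e},{c,d,f}}
  A4: {{a}} {{c},{d},{e},{b,c},{b,d},{b,e},{c,d},{c,e},{c,f},{d,f},{e,f},{b,c,e},{c,d,f}}
  A12: {{c},{f},{b,c},{c,d},{c,e},{c,f},{d,f},{e,f},{b,c,e},{c,d,f}}
  A13: {{c},{b,c},{c,d},{c,e},{c,f},{b,c,e},{c,d,f}}
  A14: {{c},{b,c},{c,d},{c,e},{c,f},{d,f},{b,c,e},{c,d,f}} {{e,f}}
  A23: {{c},{b,c},{c,d},{c,e},{c,f},{b,c,e},{c,d,f}}
  A24: {{c},{b,c},{b,e},{c,d},{c,e},{c,f},{d,f},{b,c,e},{c,d,f}} {{b,d}} {{e,f}}
  A34: {{c},{b,c},{c,d},{c,e},{c,f},{b,c,e},{c,d,f}}
  A123: {{c},{b,c},{c,d},{c,e},{c,f},{b,c,e},{c,d,f}}
  A124: {{c},{b,c},{c,d},{c,e},{c,f},{d,f},{b,c,e},{c,d,f}} {{e,f}}
  A134: {{c},{b,c},{c,d},{c,e},{c,f},{b,c,e},{c,d,f}}
  A234: {{c},{b,c},{c,d},{c,e},{c,f},{b,c,e},{c,d,f}}
  A1234: {{c},{b,c},{c,d},{c,e},{c,f},{b,c,e},{c,d,f}}
C dims 5,9,5,1; δ0: rk 3, SNF 1^3; δ1: rk 4, SNF 1^4; δ2: rk 1, SNF 1^1
Ȟ^0: (5−3)−0=2 ⇒ Z^2
Ȟ^1: (9−4)−3=2 ⇒ Z^2
Ȟ^2: (5−1)−4=0 ⇒ 0

Ȟ^0 ≅ Z^2, Ȟ^1 ≅ Z^2, Ȟ^2 ≅ 0


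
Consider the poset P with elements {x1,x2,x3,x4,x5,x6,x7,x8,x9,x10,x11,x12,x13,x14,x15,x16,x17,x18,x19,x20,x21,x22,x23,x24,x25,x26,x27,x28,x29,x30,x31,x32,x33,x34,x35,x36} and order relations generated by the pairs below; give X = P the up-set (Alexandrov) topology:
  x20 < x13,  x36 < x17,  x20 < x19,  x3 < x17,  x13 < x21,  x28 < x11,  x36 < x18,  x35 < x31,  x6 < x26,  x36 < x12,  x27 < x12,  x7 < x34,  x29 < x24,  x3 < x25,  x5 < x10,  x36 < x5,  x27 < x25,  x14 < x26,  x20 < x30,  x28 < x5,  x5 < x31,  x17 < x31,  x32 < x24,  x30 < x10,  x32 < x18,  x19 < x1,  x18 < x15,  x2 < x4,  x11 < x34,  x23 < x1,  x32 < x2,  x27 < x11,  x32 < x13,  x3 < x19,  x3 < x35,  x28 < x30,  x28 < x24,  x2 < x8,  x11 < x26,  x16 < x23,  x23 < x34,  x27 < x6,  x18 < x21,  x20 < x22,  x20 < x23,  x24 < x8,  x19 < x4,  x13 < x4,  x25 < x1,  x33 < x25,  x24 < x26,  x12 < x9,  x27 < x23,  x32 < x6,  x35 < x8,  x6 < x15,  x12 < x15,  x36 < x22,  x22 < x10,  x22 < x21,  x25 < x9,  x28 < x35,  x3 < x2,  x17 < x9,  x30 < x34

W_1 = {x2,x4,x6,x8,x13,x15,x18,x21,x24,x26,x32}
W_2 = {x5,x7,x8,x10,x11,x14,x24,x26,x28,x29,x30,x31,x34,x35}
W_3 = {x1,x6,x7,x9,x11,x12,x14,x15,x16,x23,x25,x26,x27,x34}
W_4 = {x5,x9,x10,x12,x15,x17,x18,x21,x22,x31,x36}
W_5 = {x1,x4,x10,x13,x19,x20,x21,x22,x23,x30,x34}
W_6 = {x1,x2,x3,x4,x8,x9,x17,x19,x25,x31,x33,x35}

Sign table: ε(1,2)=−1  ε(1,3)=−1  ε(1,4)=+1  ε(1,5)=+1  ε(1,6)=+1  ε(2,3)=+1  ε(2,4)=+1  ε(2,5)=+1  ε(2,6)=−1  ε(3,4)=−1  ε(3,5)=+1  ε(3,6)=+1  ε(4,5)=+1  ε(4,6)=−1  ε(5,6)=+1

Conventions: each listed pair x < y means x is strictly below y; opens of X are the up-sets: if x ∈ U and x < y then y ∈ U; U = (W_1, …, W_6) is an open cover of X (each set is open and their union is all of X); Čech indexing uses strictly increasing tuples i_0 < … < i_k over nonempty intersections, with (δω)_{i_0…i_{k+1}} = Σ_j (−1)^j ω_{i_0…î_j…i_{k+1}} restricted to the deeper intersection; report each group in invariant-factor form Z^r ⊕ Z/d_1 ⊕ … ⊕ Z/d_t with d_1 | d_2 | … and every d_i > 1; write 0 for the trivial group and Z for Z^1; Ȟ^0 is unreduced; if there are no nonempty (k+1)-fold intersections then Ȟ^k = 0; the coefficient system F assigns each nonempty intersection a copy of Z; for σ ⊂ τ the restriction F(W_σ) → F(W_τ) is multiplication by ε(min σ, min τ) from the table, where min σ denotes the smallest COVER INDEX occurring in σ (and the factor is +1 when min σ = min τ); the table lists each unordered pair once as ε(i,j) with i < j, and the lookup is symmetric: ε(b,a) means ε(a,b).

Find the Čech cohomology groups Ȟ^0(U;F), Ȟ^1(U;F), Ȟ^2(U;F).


nonempty overlaps:
  W12={x8,x24,x26} W13={x6,x15,x26} W14={x15,x18,x21} W15={x4,x13,x21} W16={x2,x4,x8} W23={x7,x11,x14,x26,x34} W24={x5,x10,x31} W25={x10,x30,x34} W26={x8,x31,x35} W34={x9,x12,x15} W35={x1,x23,x34} W36={x1,x9,x25} W45={x10,x21,x22} W46={x9,x17,x31} W56={x1,x4,x19}
  W123={x26} W126={x8} W134={x15} W145={x21} W156={x4} W235={x34} W245={x10} W246={x31} W346={x9} W356={x1}
C dims 6,15,10; δ0: rk 6, SNF 1^5·2; δ1: rk 9, SNF 1^9
degree 0: 6−6−0 = 0 → Ȟ^0 ≅ 0
degree 1: 15−9−6 = 0 plus torsion [2] → Ȟ^1 ≅ Z/2
degree 2: 10−0−9 = 1 → Ȟ^2 ≅ Z

Ȟ^0(U;F) ≅ 0, Ȟ^1(U;F) ≅ Z/2, Ȟ^2(U;F) ≅ Z


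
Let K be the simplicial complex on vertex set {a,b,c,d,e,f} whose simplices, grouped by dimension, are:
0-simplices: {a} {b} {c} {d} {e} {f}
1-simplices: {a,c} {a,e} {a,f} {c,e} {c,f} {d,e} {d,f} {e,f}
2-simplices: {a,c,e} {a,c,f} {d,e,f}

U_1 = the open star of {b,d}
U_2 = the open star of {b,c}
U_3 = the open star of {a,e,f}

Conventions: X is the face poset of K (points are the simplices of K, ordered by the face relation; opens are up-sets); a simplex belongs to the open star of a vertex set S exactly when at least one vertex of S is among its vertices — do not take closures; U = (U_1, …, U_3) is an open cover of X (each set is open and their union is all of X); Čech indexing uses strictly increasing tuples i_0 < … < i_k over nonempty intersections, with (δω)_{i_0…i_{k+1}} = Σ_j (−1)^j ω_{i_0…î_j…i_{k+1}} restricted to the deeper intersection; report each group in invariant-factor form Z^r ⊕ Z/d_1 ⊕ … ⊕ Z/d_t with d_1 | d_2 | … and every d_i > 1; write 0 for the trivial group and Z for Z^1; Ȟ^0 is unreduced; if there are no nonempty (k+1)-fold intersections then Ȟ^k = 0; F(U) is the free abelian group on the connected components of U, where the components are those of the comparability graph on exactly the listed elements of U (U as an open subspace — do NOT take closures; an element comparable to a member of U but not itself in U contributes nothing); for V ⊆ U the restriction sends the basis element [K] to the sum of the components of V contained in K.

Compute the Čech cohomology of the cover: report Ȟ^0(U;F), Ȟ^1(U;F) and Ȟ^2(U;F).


Ȟ^0(U;F) ≅ Z^2; Ȟ^1(U;F) ≅ 0; Ȟ^2(U;F) ≅ 0

nerve of the cover:
  U1={{b},{d},{d,e},{d,f},{d,e,f}} U2={{b},{c},{a,c},{c,e},{c,f},{a,c,e},{a,c,f}} U3={{a},{e},{f},{a,c},{a,e},{a,f},{c,e},{c,f},{d,e},{d,f},{e,f},{a,c,e},{a,c,f},{d,e,f}}
  U12={{b}} U13={{d,e},{d,f},{d,e,f}} U23={{a,c},{c,e},{c,f},{a,c,e},{a,c,f}}
components per intersection:
  U1: {{b}} {{d},{d,e},{d,f},{d,e,f}}
  U2: {{b}} {{c},{a,c},{c,e},{c,f},{a,c,e},{a,c,f}}
  U3: {{a},{e},{f},{a,c},{a,e},{a,f},{c,e},{c,f},{d,e},{d,f},{e,f},{a,c,e},{a,c,f},{d,e,f}}
  U12: {{b}}
  U13: {{d,e},{d,f},{d,e,f}}
  U23: {{a,c},{c,e},{c,f},{a,c,e},{a,c,f}}
C dims 5,3; δ0: rk 3, SNF 1^3
Ȟ^0 = (5 − 3) − 0 = 2, so Ȟ^0 ≅ Z^2
Ȟ^1 = (3 − 0) − 3 = 0, so Ȟ^1 ≅ 0
Ȟ^2 = (0 − 0) − 0 = 0, so Ȟ^2 ≅ 0


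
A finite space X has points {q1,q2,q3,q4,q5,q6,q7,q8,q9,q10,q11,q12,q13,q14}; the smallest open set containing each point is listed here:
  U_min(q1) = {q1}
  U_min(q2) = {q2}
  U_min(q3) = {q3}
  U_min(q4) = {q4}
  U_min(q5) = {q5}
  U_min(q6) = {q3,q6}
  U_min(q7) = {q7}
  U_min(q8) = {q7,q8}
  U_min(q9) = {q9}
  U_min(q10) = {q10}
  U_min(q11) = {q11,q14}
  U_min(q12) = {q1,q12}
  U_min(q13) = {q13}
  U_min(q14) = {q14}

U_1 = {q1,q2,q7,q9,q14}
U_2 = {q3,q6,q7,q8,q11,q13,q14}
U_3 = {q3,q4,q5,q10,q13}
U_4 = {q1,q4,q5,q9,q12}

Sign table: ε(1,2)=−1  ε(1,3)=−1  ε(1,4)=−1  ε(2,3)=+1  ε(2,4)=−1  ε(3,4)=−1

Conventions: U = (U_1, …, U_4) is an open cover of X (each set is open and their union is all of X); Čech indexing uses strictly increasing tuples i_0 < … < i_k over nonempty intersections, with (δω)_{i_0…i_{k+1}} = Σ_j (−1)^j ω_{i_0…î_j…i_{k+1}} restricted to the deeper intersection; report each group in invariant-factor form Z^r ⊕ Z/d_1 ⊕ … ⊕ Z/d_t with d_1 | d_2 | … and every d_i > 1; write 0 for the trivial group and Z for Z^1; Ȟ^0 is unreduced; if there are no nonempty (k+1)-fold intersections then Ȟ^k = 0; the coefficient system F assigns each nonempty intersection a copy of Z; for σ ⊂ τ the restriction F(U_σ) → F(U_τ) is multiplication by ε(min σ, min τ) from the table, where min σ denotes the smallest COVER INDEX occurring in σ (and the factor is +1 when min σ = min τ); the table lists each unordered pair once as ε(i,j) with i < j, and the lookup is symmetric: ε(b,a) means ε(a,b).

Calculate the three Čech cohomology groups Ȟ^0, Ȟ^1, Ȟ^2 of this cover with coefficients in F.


nerve simplices:
  U12={q7,q14} U14={q1,q9} U23={q3,q13} U34={q4,q5}
C dims 4,4; δ0: rk 4, SNF 1^3·2
degree 0: 4−4−0 = 0 → Ȟ^0 ≅ 0
degree 1: 4−0−4 = 0 plus torsion [2] → Ȟ^1 ≅ Z/2
degree 2: 0−0−0 = 0 → Ȟ^2 ≅ 0

Ȟ^0 ≅ 0, Ȟ^1 ≅ Z/2, Ȟ^2 ≅ 0


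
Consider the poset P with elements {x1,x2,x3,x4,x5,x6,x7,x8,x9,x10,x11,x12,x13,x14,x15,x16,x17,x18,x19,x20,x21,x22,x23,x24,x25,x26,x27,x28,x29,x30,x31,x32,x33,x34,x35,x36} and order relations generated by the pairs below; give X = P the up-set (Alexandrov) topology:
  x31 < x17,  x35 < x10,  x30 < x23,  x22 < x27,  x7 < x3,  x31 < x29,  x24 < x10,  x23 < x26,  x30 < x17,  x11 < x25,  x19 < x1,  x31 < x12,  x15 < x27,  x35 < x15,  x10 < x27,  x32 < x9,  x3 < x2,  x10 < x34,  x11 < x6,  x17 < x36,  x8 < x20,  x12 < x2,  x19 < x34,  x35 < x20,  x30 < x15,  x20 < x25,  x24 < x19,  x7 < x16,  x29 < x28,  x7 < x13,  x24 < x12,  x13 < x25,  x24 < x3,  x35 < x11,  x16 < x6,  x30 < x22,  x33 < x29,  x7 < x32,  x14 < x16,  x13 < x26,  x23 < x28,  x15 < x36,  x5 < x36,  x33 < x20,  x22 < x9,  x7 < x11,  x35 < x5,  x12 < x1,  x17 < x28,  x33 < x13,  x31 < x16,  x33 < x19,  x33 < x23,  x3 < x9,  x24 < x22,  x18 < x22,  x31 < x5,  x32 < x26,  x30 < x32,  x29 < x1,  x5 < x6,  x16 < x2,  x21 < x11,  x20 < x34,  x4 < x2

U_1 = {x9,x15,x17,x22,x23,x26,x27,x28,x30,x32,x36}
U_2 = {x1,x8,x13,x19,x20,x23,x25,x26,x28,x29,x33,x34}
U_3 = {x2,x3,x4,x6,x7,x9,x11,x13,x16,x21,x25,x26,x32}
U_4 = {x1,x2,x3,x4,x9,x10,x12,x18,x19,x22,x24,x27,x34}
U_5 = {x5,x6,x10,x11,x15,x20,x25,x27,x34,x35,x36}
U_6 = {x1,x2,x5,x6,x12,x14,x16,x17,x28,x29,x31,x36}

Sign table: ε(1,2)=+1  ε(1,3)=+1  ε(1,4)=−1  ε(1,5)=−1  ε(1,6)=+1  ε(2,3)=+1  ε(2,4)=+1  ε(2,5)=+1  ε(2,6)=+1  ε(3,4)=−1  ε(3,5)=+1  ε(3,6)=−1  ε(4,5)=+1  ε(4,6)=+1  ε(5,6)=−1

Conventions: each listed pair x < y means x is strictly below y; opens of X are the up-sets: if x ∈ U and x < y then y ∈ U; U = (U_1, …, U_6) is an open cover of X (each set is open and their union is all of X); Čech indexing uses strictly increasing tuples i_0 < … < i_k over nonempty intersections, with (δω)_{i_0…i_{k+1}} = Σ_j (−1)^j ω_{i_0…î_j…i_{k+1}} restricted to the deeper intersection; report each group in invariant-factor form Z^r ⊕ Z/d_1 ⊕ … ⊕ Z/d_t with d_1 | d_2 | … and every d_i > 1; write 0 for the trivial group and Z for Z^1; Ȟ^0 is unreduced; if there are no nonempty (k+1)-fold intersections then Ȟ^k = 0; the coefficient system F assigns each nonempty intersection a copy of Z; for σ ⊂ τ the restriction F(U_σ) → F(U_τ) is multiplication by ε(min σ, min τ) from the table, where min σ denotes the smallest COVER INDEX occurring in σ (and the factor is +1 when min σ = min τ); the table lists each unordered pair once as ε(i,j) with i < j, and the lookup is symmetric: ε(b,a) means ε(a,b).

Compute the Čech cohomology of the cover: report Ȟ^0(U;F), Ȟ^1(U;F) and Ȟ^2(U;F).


Ȟ^0 = 0, Ȟ^1 = Z/2 and Ȟ^2 = Z

nonempty intersections:
  U12={x23,x26,x28} U13={x9,x26,x32} U14={x9,x22,x27} U15={x15,x27,x36} U16={x17,x28,x36} U23={x13,x25,x26} U24={x1,x19,x34} U25={x20,x25,x34} U26={x1,x28,x29} U34={x2,x3,x4,x9} U35={x6,x11,x25} U36={x2,x6,x16} U45={x10,x27,x34} U46={x1,x2,x12} U56={x5,x6,x36}
  U123={x26} U126={x28} U134={x9} U145={x27} U156={x36} U235={x25} U245={x34} U246={x1} U346={x2} U356={x6}
C dims 6,15,10; δ0: rk 6, SNF 1^5·2; δ1: rk 9, SNF 1^9
Ȟ^0: (6−6)−0=0 ⇒ 0
Ȟ^1: (15−9)−6=0 plus torsion [2] ⇒ Z/2
Ȟ^2: (10−0)−9=1 ⇒ Z


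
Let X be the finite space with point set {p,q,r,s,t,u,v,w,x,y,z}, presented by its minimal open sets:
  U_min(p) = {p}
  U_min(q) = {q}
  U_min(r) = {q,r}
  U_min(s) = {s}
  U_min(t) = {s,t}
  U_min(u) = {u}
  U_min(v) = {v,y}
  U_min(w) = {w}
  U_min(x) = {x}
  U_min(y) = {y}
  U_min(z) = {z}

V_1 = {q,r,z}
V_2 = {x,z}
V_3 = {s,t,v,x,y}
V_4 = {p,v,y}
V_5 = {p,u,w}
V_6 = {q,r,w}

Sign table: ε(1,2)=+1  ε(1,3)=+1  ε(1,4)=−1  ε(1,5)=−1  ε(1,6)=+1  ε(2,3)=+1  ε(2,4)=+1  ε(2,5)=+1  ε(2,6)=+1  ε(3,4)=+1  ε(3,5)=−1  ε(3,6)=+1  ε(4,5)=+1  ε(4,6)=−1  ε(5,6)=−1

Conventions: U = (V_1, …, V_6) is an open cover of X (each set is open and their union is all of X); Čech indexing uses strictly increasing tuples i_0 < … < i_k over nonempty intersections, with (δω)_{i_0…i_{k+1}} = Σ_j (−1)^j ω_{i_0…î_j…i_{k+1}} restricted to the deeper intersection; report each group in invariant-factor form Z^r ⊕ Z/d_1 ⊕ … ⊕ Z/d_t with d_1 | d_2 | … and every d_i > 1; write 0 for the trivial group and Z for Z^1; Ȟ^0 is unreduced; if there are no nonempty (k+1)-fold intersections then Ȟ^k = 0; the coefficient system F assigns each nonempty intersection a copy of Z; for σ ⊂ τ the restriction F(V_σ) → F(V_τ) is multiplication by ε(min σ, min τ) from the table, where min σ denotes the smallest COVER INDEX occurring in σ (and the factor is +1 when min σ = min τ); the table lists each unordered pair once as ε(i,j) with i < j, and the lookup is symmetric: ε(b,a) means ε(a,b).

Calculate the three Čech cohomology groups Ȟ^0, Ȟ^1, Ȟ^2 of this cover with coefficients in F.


Ȟ^0 = 0,  Ȟ^1 = Z/2,  Ȟ^2 = 0

nonempty intersections:
  V12={z} V16={q,r} V23={x} V34={v,y} V45={p} V56={w}
C dims 6,6; δ0: rk 6, SNF 1^5·2
Ȟ^0: (6−6)−0=0 ⇒ 0
Ȟ^1: (6−0)−6=0 plus torsion [2] ⇒ Z/2
Ȟ^2: (0−0)−0=0 ⇒ 0


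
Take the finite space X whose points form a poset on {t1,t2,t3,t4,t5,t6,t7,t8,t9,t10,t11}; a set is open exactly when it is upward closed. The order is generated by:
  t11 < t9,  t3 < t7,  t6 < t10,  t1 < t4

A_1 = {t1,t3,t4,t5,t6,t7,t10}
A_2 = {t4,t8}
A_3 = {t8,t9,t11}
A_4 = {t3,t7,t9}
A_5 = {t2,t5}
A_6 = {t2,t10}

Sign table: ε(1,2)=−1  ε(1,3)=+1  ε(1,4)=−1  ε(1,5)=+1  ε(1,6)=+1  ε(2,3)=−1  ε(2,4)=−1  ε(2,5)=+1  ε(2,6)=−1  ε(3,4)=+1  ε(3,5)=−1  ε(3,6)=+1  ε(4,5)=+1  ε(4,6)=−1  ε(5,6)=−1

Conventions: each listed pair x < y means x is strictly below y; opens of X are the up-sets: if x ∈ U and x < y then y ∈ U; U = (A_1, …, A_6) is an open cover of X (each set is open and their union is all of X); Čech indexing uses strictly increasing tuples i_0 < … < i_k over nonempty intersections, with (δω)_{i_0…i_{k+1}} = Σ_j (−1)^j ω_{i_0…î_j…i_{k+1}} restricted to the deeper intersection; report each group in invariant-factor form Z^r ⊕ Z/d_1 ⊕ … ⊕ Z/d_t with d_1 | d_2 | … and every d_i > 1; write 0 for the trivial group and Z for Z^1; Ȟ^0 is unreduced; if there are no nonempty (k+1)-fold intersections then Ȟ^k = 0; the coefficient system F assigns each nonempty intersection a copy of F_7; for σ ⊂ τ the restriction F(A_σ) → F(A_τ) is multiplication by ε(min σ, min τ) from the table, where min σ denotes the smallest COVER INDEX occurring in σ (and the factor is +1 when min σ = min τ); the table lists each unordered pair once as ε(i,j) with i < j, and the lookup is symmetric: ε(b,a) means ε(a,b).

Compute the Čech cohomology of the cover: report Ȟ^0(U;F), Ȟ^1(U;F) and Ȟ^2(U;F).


Ȟ^0(U;F) ≅ 0, Ȟ^1(U;F) ≅ Z/7 and Ȟ^2(U;F) ≅ 0

nonempty overlaps:
  A12={t4} A14={t3,t7} A15={t5} A16={t10} A23={t8} A34={t9} A56={t2}
C dims 6,7; δ0: rk_F7 6
degree 0: 6−6−0 = 0 → Ȟ^0 ≅ 0
degree 1: 7−0−6 = 1 → Ȟ^1 ≅ Z/7
degree 2: 0−0−0 = 0 → Ȟ^2 ≅ 0


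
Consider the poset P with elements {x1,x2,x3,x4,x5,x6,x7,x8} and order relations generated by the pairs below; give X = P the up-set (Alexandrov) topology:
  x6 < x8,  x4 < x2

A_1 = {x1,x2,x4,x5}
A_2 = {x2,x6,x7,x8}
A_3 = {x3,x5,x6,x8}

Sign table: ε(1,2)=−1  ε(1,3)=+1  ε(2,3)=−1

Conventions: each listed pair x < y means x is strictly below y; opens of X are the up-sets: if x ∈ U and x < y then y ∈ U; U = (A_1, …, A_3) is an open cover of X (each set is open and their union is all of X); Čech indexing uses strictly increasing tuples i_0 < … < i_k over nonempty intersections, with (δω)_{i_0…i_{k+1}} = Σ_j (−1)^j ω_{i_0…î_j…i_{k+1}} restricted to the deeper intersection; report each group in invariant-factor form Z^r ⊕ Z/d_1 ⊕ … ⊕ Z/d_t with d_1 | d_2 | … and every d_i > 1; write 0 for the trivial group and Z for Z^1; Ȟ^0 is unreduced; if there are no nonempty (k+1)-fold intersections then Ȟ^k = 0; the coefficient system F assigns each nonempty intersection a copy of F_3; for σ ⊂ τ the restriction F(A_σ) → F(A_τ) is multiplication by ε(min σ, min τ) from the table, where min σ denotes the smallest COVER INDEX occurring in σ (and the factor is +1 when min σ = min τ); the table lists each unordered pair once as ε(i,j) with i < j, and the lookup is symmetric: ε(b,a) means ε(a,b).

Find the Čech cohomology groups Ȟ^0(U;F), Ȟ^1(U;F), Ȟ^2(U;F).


nonempty overlaps:
  A12={x2} A13={x5} A23={x6,x8}
C dims 3,3; δ0: rk_F3 2
degree 0: 3−2−0 = 1 → Ȟ^0 ≅ Z/3
degree 1: 3−0−2 = 1 → Ȟ^1 ≅ Z/3
degree 2: 0−0−0 = 0 → Ȟ^2 ≅ 0

Ȟ^0 ≅ Z/3,  Ȟ^1 ≅ Z/3,  Ȟ^2 ≅ 0


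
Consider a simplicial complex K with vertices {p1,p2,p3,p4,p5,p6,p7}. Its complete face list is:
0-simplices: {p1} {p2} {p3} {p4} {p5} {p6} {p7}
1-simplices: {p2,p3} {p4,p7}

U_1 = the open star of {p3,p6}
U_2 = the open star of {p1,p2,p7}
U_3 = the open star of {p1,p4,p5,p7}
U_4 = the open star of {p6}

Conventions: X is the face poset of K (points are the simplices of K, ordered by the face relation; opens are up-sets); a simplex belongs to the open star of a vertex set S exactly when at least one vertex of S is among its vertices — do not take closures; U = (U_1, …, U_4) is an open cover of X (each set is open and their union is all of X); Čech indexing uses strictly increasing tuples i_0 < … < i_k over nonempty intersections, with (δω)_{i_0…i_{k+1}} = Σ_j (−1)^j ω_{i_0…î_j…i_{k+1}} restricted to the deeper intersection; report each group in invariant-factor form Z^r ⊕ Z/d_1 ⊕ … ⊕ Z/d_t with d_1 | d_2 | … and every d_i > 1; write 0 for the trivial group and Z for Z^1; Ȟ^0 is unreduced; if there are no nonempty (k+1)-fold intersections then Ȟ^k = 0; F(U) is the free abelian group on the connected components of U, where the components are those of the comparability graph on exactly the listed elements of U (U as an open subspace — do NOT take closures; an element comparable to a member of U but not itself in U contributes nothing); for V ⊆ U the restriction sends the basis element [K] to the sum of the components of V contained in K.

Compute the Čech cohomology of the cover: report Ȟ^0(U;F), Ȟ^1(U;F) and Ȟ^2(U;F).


nerve simplices:
  U1={{p3},{p6},{p2,p3}} U2={{p1},{p2},{p7},{p2,p3},{p4,p7}} U3={{p1},{p4},{p5},{p7},{p4,p7}} U4={{p6}}
  U12={{p2,p3}} U14={{p6}} U23={{p1},{p7},{p4,p7}}
components per intersection:
  U1: {{p3},{p2,p3}} {{p6}}
  U2: {{p1}} {{p2},{p2,p3}} {{p7},{p4,p7}}
  U3: {{p1}} {{p4},{p7},{p4,p7}} {{p5}}
  U4: {{p6}}
  U12: {{p2,p3}}
  U14: {{p6}}
  U23: {{p1}} {{p7},{p4,p7}}
C dims 9,4; δ0: rk 4, SNF 1^4
degree 0: 9−4−0 = 5 → Ȟ^0 ≅ Z^5
degree 1: 4−0−4 = 0 → Ȟ^1 ≅ 0
degree 2: 0−0−0 = 0 → Ȟ^2 ≅ 0

Ȟ^0(U;F) ≅ Z^5; Ȟ^1(U;F) ≅ 0; Ȟ^2(U;F) ≅ 0
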